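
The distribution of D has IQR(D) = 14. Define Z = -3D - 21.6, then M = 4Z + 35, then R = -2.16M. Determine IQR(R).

IQR(Z) = |-3|·14 = 42.
IQR(M) = |4|·42 = 168.
IQR(R) = |-2.16|·168 = 362.88.

IQR(R) = 362.88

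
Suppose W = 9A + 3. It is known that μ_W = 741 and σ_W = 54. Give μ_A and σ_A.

From W = 9A + 3: μ_W = a·μ_A + b, so μ_A = (μ_W − b)/a = (741 − 3)/9 = 82.
σ_W = |a|·σ_A, so σ_A = 54/|9| = 6.

μ_A = 82, σ_A = 6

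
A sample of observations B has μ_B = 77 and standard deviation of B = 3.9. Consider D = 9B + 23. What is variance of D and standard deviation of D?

variance of D = 1232.01, standard deviation of D = 35.1

D = 9B + 23 is linear with a = 9, b = 23.
variance of B = 3.9² = 15.21.
variance of D = a²·variance of B = 9²·15.21 = 1232.01 (the additive constant 23 does not affect variance).
standard deviation of D = |a|·standard deviation of B = |9|·3.9 = 35.1.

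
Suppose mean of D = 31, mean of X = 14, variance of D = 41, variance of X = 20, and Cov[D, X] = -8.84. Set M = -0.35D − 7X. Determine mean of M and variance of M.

mean of M = (-0.35)·mean of D + (-7)·mean of X = (-0.35)·31 + (-7)·14 = -108.85.
variance of M = a²·variance of D + b²·variance of X + 2ab·Cov[D, X] with a = -0.35, b = -7.
= (-0.35)²·41 + (-7)²·20 + 2·(-0.35)·(-7)·(-8.84)
= 5.0225 + 980 + (-43.316) = 941.7065.

mean of M = -108.85, variance of M = 941.7065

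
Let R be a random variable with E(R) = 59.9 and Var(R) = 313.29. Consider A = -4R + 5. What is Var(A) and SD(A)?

A = -4R + 5 is linear with a = -4, b = 5.
Var(A) = a²·Var(R) = (-4)²·313.29 = 5012.64 (the additive constant 5 does not affect variance).
SD(R) = √313.29 = 17.7.
SD(A) = |a|·SD(R) = |-4|·17.7 = 70.8.

Var(A) = 5012.64, SD(A) = 70.8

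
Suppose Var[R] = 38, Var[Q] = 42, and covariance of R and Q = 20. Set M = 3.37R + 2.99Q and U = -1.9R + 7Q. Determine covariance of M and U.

covariance of M and U = 993.926

By bilinearity, covariance of M and U = ac·Var[R] + bd·Var[Q] + (ad+bc)·covariance of R and Q, with a=3.37, b=2.99, c=-1.9, d=7.
ac·Var[R] = 3.37·(-1.9)·38 = -243.314
bd·Var[Q] = 2.99·7·42 = 879.06
(ad+bc)·covariance of R and Q = (17.909)·20 = 358.18
covariance of M and U = -243.314 + 879.06 + 358.18 = 993.926.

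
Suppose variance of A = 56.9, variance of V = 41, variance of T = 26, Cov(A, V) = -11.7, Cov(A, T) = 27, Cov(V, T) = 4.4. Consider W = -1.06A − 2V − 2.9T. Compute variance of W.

variance of W = 614.02084

variance of W = a²·variance of A + b²·variance of V + c²·variance of T + 2ab·Cov(A, V) + 2ac·Cov(A, T) + 2bc·Cov(V, T), with a = -1.06, b = -2, c = -2.9.
= 63.93284 + 164 + 218.66 + (-49.608) + 165.996 + 51.04
= 614.02084.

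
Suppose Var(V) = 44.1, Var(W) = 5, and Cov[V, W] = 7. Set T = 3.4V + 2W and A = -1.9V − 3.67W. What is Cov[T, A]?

By bilinearity, Cov[T, A] = ac·Var(V) + bd·Var(W) + (ad+bc)·Cov[V, W], with a=3.4, b=2, c=-1.9, d=-3.67.
ac·Var(V) = 3.4·(-1.9)·44.1 = -284.886
bd·Var(W) = 2·(-3.67)·5 = -36.7
(ad+bc)·Cov[V, W] = (-16.278)·7 = -113.946
Cov[T, A] = -284.886 + (-36.7) + (-113.946) = -435.532.

Cov[T, A] = -435.532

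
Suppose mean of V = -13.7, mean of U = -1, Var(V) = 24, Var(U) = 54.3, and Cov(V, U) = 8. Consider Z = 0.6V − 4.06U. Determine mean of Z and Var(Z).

mean of Z = -4.16, Var(Z) = 864.72348

mean of Z = 0.6·mean of V + (-4.06)·mean of U = 0.6·(-13.7) + (-4.06)·(-1) = -4.16.
Var(Z) = a²·Var(V) + b²·Var(U) + 2ab·Cov(V, U) with a = 0.6, b = -4.06.
= 0.6²·24 + (-4.06)²·54.3 + 2·0.6·(-4.06)·8
= 8.64 + 895.05948 + (-38.976) = 864.72348.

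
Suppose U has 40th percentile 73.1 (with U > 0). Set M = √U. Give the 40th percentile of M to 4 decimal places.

√U is increasing, so P_{40}(M) = g(P_{40}(U)) ≈ 8.5499.

40th percentile of M = 8.5499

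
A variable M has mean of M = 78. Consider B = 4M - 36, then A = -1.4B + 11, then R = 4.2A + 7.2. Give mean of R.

mean of B = 4·78 + (-36) = 276.
mean of A = (-1.4)·276 + 11 = -375.4.
mean of R = 4.2·(-375.4) + 7.2 = -1569.48.

mean of R = -1569.48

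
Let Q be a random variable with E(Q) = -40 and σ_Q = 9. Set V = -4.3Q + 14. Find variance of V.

V = -4.3Q + 14 is linear with a = -4.3, b = 14.
variance of Q = 9² = 81.
variance of V = a²·variance of Q = (-4.3)²·81 = 1497.69 (the additive constant 14 does not affect variance).

variance of V = 1497.69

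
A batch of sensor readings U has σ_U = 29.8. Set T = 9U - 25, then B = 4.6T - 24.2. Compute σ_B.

σ_T = |9|·29.8 = 268.2.
σ_B = |4.6|·268.2 = 1233.72.

σ_B = 1233.72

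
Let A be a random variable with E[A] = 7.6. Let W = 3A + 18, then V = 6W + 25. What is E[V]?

E[V] = 269.8

E[W] = 3·7.6 + 18 = 40.8.
E[V] = 6·40.8 + 25 = 269.8.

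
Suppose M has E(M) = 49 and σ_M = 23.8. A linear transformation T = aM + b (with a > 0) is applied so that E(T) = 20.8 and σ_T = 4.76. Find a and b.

a = 0.2, b = 11

σ_T = a·σ_M (a > 0), so a = 4.76/23.8 = 0.2.
E(T) = a·E(M) + b, so b = 20.8 − 0.2·49 = 11.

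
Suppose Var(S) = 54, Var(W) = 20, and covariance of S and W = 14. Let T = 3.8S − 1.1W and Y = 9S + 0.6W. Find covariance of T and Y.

By bilinearity, covariance of T and Y = ac·Var(S) + bd·Var(W) + (ad+bc)·covariance of S and W, with a=3.8, b=-1.1, c=9, d=0.6.
ac·Var(S) = 3.8·9·54 = 1846.8
bd·Var(W) = (-1.1)·0.6·20 = -13.2
(ad+bc)·covariance of S and W = (-7.62)·14 = -106.68
covariance of T and Y = 1846.8 + (-13.2) + (-106.68) = 1726.92.

covariance of T and Y = 1726.92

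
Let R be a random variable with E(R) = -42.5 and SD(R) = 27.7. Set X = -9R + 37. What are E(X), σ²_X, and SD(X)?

X = -9R + 37 is linear with a = -9, b = 37.
E(X) = a·E(R) + b = (-9)·(-42.5) + 37 = 419.5.
σ²_R = 27.7² = 767.29.
σ²_X = a²·σ²_R = (-9)²·767.29 = 62150.49 (the additive constant 37 does not affect variance).
SD(X) = |a|·SD(R) = |-9|·27.7 = 249.3.

E(X) = 419.5, σ²_X = 62150.49, SD(X) = 249.3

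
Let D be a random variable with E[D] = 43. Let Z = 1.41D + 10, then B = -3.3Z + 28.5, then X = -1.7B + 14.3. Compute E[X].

E[X] = 362.0843

E[Z] = 1.41·43 + 10 = 70.63.
E[B] = (-3.3)·70.63 + 28.5 = -204.579.
E[X] = (-1.7)·(-204.579) + 14.3 = 362.0843.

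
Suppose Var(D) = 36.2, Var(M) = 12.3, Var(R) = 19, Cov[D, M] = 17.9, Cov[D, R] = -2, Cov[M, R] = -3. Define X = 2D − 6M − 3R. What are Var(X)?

Var(X) = 245

Var(X) = a²·Var(D) + b²·Var(M) + c²·Var(R) + 2ab·Cov[D, M] + 2ac·Cov[D, R] + 2bc·Cov[M, R], with a = 2, b = -6, c = -3.
= 144.8 + 442.8 + 171 + (-429.6) + 24 + (-108)
= 245.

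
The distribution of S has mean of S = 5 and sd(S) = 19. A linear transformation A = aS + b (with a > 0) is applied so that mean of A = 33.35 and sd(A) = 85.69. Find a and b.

sd(A) = a·sd(S) (a > 0), so a = 85.69/19 = 4.51.
mean of A = a·mean of S + b, so b = 33.35 − 4.51·5 = 10.8.

a = 4.51, b = 10.8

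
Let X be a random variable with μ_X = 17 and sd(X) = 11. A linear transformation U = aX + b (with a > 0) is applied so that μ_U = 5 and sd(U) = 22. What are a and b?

a = 2, b = -29

sd(U) = a·sd(X) (a > 0), so a = 22/11 = 2.
μ_U = a·μ_X + b, so b = 5 − 2·17 = -29.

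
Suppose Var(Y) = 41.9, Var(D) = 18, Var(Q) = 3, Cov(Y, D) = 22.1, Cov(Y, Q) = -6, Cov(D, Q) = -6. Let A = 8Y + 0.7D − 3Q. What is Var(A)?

Var(A) = 3278.14

Var(A) = a²·Var(Y) + b²·Var(D) + c²·Var(Q) + 2ab·Cov(Y, D) + 2ac·Cov(Y, Q) + 2bc·Cov(D, Q), with a = 8, b = 0.7, c = -3.
= 2681.6 + 8.82 + 27 + 247.52 + 288 + 25.2
= 3278.14.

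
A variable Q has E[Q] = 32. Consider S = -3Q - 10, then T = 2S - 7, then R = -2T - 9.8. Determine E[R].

E[R] = 428.2

E[S] = (-3)·32 + (-10) = -106.
E[T] = 2·(-106) + (-7) = -219.
E[R] = (-2)·(-219) + (-9.8) = 428.2.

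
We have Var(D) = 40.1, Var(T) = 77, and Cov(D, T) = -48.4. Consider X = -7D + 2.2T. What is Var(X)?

Var(X) = a²·Var(D) + b²·Var(T) + 2ab·Cov(D, T) with a = -7, b = 2.2.
= (-7)²·40.1 + 2.2²·77 + 2·(-7)·2.2·(-48.4)
= 1964.9 + 372.68 + 1490.72 = 3828.3.

Var(X) = 3828.3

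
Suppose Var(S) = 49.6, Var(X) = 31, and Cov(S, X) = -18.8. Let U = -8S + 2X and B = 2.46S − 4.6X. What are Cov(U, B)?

Cov(U, B) = -2045.664

By bilinearity, Cov(U, B) = ac·Var(S) + bd·Var(X) + (ad+bc)·Cov(S, X), with a=-8, b=2, c=2.46, d=-4.6.
ac·Var(S) = (-8)·2.46·49.6 = -976.128
bd·Var(X) = 2·(-4.6)·31 = -285.2
(ad+bc)·Cov(S, X) = (41.72)·(-18.8) = -784.336
Cov(U, B) = -976.128 + (-285.2) + (-784.336) = -2045.664.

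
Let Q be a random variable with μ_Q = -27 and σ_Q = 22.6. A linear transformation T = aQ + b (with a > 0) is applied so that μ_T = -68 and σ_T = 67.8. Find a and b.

a = 3, b = 13

σ_T = a·σ_Q (a > 0), so a = 67.8/22.6 = 3.
μ_T = a·μ_Q + b, so b = -68 − 3·(-27) = 13.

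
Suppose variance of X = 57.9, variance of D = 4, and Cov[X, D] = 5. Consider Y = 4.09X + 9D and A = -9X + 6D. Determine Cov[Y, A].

Cov[Y, A] = -2197.599

By bilinearity, Cov[Y, A] = ac·variance of X + bd·variance of D + (ad+bc)·Cov[X, D], with a=4.09, b=9, c=-9, d=6.
ac·variance of X = 4.09·(-9)·57.9 = -2131.299
bd·variance of D = 9·6·4 = 216
(ad+bc)·Cov[X, D] = (-56.46)·5 = -282.3
Cov[Y, A] = -2131.299 + 216 + (-282.3) = -2197.599.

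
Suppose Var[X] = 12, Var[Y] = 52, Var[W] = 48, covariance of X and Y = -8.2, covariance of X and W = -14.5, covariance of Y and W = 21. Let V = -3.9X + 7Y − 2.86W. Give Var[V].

Var[V] = 2406.5548

Var[V] = a²·Var[X] + b²·Var[Y] + c²·Var[W] + 2ab·covariance of X and Y + 2ac·covariance of X and W + 2bc·covariance of Y and W, with a = -3.9, b = 7, c = -2.86.
= 182.52 + 2548 + 392.6208 + 447.72 + (-323.466) + (-840.84)
= 2406.5548.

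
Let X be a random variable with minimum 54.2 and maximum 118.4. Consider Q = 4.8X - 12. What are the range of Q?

Range(Q) = 308.16

Range of X = 118.4 − 54.2 = 64.2.
Range(Q) = |a|·Range(X) = |4.8|·64.2 = 308.16.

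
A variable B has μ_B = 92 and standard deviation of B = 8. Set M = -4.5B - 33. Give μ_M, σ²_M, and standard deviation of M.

μ_M = -447, σ²_M = 1296, standard deviation of M = 36

M = -4.5B - 33 is linear with a = -4.5, b = -33.
μ_M = a·μ_B + b = (-4.5)·92 + (-33) = -447.
σ²_B = 8² = 64.
σ²_M = a²·σ²_B = (-4.5)²·64 = 1296 (the additive constant -33 does not affect variance).
standard deviation of M = |a|·standard deviation of B = |-4.5|·8 = 36.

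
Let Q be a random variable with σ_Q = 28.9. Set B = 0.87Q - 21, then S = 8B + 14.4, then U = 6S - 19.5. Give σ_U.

σ_U = 1206.864

σ_B = |0.87|·28.9 = 25.143.
σ_S = |8|·25.143 = 201.144.
σ_U = |6|·201.144 = 1206.864.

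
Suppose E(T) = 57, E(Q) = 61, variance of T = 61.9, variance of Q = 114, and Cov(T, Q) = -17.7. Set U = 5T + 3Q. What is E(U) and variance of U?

E(U) = 5·E(T) + 3·E(Q) = 5·57 + 3·61 = 468.
variance of U = a²·variance of T + b²·variance of Q + 2ab·Cov(T, Q) with a = 5, b = 3.
= 5²·61.9 + 3²·114 + 2·5·3·(-17.7)
= 1547.5 + 1026 + (-531) = 2042.5.

E(U) = 468, variance of U = 2042.5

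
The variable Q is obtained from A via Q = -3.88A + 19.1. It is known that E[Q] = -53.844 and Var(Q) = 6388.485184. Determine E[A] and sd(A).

From Q = -3.88A + 19.1: E[Q] = a·E[A] + b, so E[A] = (E[Q] − b)/a = (-53.844 − 19.1)/(-3.88) = 18.8.
sd(Q) = √6388.485184 = 79.928.
sd(Q) = |a|·sd(A), so sd(A) = 79.928/|-3.88| = 20.6.

E[A] = 18.8, sd(A) = 20.6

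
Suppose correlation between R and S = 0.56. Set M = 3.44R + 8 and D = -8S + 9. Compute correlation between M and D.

correlation between M and D = -0.56

Linear rescalings preserve |correlation|; the slopes 3.44 and -8 have opposite signs, so the correlation flips sign: correlation between M and D = −correlation between R and S = -0.56.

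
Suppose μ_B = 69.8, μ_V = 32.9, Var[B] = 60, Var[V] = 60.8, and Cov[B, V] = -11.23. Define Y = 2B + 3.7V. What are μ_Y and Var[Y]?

μ_Y = 261.33, Var[Y] = 906.148

μ_Y = 2·μ_B + 3.7·μ_V = 2·69.8 + 3.7·32.9 = 261.33.
Var[Y] = a²·Var[B] + b²·Var[V] + 2ab·Cov[B, V] with a = 2, b = 3.7.
= 2²·60 + 3.7²·60.8 + 2·2·3.7·(-11.23)
= 240 + 832.352 + (-166.204) = 906.148.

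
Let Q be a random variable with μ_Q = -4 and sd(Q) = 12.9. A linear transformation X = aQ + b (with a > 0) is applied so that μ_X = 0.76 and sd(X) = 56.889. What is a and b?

a = 4.41, b = 18.4

sd(X) = a·sd(Q) (a > 0), so a = 56.889/12.9 = 4.41.
μ_X = a·μ_Q + b, so b = 0.76 − 4.41·(-4) = 18.4.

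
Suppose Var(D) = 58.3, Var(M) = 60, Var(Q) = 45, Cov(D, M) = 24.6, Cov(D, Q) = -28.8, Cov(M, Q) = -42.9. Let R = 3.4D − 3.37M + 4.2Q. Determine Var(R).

Var(R) = 1977.3136

Var(R) = a²·Var(D) + b²·Var(M) + c²·Var(Q) + 2ab·Cov(D, M) + 2ac·Cov(D, Q) + 2bc·Cov(M, Q), with a = 3.4, b = -3.37, c = 4.2.
= 673.948 + 681.414 + 793.8 + (-563.7336) + (-822.528) + 1214.4132
= 1977.3136.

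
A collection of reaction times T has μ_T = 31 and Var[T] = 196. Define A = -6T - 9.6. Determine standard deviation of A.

A = -6T - 9.6 is linear with a = -6, b = -9.6.
standard deviation of T = √196 = 14.
standard deviation of A = |a|·standard deviation of T = |-6|·14 = 84.

standard deviation of A = 84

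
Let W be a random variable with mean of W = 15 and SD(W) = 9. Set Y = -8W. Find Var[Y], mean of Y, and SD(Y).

Y = -8W is linear with a = -8, b = 0.
Var[W] = 9² = 81.
Var[Y] = a²·Var[W] = (-8)²·81 = 5184.
mean of Y = a·mean of W + b = (-8)·15 = -120.
SD(Y) = |a|·SD(W) = |-8|·9 = 72.

Var[Y] = 5184, mean of Y = -120, SD(Y) = 72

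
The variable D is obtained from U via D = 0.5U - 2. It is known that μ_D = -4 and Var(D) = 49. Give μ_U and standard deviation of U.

μ_U = -4, standard deviation of U = 14

From D = 0.5U - 2: μ_D = a·μ_U + b, so μ_U = (μ_D − b)/a = (-4 − (-2))/0.5 = -4.
standard deviation of D = √49 = 7.
standard deviation of D = |a|·standard deviation of U, so standard deviation of U = 7/|0.5| = 14.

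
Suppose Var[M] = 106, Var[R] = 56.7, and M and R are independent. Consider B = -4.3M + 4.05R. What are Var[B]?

Var[B] = a²·Var[M] + b²·Var[R] + 2ab·Cov[M, R] with a = -4.3, b = 4.05.
Independence gives Cov[M, R] = 0.
= (-4.3)²·106 + 4.05²·56.7 + 2·(-4.3)·4.05·0
= 1959.94 + 930.02175 + 0 = 2889.96175.

Var[B] = 2889.96175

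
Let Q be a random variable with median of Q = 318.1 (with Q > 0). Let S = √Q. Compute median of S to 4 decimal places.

√Q is monotone on this domain, so median of S = √(318.1) ≈ 17.8354.

median of S = 17.8354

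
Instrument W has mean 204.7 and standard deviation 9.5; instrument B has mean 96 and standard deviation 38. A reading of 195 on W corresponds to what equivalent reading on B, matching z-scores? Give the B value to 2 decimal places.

z = (195 − 204.7)/9.5 ≈ -1.0211.
B = 96 + z·38 = 96 + (195 − 204.7)·38/9.5 = 57.20.

B = 57.20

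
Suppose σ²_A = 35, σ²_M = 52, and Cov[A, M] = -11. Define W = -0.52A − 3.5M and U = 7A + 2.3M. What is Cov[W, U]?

Cov[W, U] = -263.344

By bilinearity, Cov[W, U] = ac·σ²_A + bd·σ²_M + (ad+bc)·Cov[A, M], with a=-0.52, b=-3.5, c=7, d=2.3.
ac·σ²_A = (-0.52)·7·35 = -127.4
bd·σ²_M = (-3.5)·2.3·52 = -418.6
(ad+bc)·Cov[A, M] = (-25.696)·(-11) = 282.656
Cov[W, U] = -127.4 + (-418.6) + 282.656 = -263.344.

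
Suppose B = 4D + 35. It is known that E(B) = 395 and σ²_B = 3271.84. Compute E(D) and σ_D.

E(D) = 90, σ_D = 14.3

From B = 4D + 35: E(B) = a·E(D) + b, so E(D) = (E(B) − b)/a = (395 − 35)/4 = 90.
σ_B = √3271.84 = 57.2.
σ_B = |a|·σ_D, so σ_D = 57.2/|4| = 14.3.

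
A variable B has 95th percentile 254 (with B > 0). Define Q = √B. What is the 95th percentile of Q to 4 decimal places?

√B is increasing, so P_{95}(Q) = g(P_{95}(B)) ≈ 15.9374.

95th percentile of Q = 15.9374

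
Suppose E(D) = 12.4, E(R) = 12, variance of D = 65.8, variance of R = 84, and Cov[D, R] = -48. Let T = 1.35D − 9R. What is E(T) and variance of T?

E(T) = 1.35·E(D) + (-9)·E(R) = 1.35·12.4 + (-9)·12 = -91.26.
variance of T = a²·variance of D + b²·variance of R + 2ab·Cov[D, R] with a = 1.35, b = -9.
= 1.35²·65.8 + (-9)²·84 + 2·1.35·(-9)·(-48)
= 119.9205 + 6804 + 1166.4 = 8090.3205.

E(T) = -91.26, variance of T = 8090.3205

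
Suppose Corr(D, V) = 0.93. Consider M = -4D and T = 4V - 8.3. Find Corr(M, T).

Linear rescalings preserve |correlation|; the slopes -4 and 4 have opposite signs, so the correlation flips sign: Corr(M, T) = −Corr(D, V) = -0.93.

Corr(M, T) = -0.93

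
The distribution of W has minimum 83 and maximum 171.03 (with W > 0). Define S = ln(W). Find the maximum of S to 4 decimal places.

ln(W) is increasing on this domain, so max(S) comes from max(W) = 171.03: max(S) = ln(171.03) ≈ 5.1418.

max(S) = 5.1418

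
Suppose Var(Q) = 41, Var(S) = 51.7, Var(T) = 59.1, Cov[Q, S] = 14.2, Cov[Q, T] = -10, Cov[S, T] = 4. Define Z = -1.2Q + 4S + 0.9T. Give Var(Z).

Var(Z) = 848.191

Var(Z) = a²·Var(Q) + b²·Var(S) + c²·Var(T) + 2ab·Cov[Q, S] + 2ac·Cov[Q, T] + 2bc·Cov[S, T], with a = -1.2, b = 4, c = 0.9.
= 59.04 + 827.2 + 47.871 + (-136.32) + 21.6 + 28.8
= 848.191.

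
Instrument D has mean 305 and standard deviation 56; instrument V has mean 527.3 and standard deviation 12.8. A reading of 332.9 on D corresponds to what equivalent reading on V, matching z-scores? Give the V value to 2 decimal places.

z = (332.9 − 305)/56 ≈ 0.4982.
V = 527.3 + z·12.8 = 527.3 + (332.9 − 305)·12.8/56 ≈ 533.68.

V = 533.68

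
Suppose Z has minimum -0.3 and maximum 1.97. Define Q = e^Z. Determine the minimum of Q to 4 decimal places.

e^Z is increasing on this domain, so min(Q) comes from min(Z) = -0.3: min(Q) = exp(-0.3) ≈ 0.7408.

min(Q) = 0.7408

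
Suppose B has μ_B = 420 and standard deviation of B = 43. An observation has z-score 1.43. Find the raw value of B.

B = μ_B + z·standard deviation of B = 420 + 1.43·43 = 481.49.

B = 481.49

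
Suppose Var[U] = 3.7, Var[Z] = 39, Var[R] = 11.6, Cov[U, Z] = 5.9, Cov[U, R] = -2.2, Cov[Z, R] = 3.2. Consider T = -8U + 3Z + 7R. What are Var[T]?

Var[T] = 1253.8

Var[T] = a²·Var[U] + b²·Var[Z] + c²·Var[R] + 2ab·Cov[U, Z] + 2ac·Cov[U, R] + 2bc·Cov[Z, R], with a = -8, b = 3, c = 7.
= 236.8 + 351 + 568.4 + (-283.2) + 246.4 + 134.4
= 1253.8.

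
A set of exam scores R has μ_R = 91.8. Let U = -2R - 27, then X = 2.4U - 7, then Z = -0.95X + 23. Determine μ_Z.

μ_U = (-2)·91.8 + (-27) = -210.6.
μ_X = 2.4·(-210.6) + (-7) = -512.44.
μ_Z = (-0.95)·(-512.44) + 23 = 509.818.

μ_Z = 509.818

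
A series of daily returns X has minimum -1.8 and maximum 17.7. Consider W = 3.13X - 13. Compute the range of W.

Range(W) = 61.035

Range of X = 17.7 − (-1.8) = 19.5.
Range(W) = |a|·Range(X) = |3.13|·19.5 = 61.035.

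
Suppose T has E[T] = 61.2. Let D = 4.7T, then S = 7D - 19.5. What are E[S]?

E[D] = 4.7·61.2 = 287.64.
E[S] = 7·287.64 + (-19.5) = 1993.98.

E[S] = 1993.98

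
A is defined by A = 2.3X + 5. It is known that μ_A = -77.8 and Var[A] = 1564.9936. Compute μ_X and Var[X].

μ_X = -36, Var[X] = 295.84

From A = 2.3X + 5: μ_A = a·μ_X + b, so μ_X = (μ_A − b)/a = (-77.8 − 5)/2.3 = -36.
Var[A] = a²·Var[X], so Var[X] = 1564.9936/2.3² = 295.84.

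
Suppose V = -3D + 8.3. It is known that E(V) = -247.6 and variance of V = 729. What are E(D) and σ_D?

E(D) = 85.3, σ_D = 9

From V = -3D + 8.3: E(V) = a·E(D) + b, so E(D) = (E(V) − b)/a = (-247.6 − 8.3)/(-3) = 85.3.
σ_V = √729 = 27.
σ_V = |a|·σ_D, so σ_D = 27/|-3| = 9.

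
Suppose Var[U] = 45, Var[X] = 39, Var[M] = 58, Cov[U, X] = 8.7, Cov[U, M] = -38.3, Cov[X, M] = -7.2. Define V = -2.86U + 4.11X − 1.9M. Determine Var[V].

Var[V] = 727.92906

Var[V] = a²·Var[U] + b²·Var[X] + c²·Var[M] + 2ab·Cov[U, X] + 2ac·Cov[U, M] + 2bc·Cov[X, M], with a = -2.86, b = 4.11, c = -1.9.
= 368.082 + 658.7919 + 209.38 + (-204.53004) + (-416.2444) + 112.4496
= 727.92906.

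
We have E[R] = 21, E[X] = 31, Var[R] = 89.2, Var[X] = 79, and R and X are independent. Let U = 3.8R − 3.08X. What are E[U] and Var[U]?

E[U] = -15.68, Var[U] = 2037.4736

E[U] = 3.8·E[R] + (-3.08)·E[X] = 3.8·21 + (-3.08)·31 = -15.68.
Var[U] = a²·Var[R] + b²·Var[X] + 2ab·Cov(R, X) with a = 3.8, b = -3.08.
Independence gives Cov(R, X) = 0.
= 3.8²·89.2 + (-3.08)²·79 + 2·3.8·(-3.08)·0
= 1288.048 + 749.4256 + 0 = 2037.4736.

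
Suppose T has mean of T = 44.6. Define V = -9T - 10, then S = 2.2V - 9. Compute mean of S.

mean of V = (-9)·44.6 + (-10) = -411.4.
mean of S = 2.2·(-411.4) + (-9) = -914.08.

mean of S = -914.08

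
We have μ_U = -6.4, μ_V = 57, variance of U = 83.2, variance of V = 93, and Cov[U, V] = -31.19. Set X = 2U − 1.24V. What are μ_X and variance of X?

μ_X = 2·μ_U + (-1.24)·μ_V = 2·(-6.4) + (-1.24)·57 = -83.48.
variance of X = a²·variance of U + b²·variance of V + 2ab·Cov[U, V] with a = 2, b = -1.24.
= 2²·83.2 + (-1.24)²·93 + 2·2·(-1.24)·(-31.19)
= 332.8 + 142.9968 + 154.7024 = 630.4992.

μ_X = -83.48, variance of X = 630.4992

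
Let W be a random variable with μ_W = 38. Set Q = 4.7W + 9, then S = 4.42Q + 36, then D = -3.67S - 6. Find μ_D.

μ_Q = 4.7·38 + 9 = 187.6.
μ_S = 4.42·187.6 + 36 = 865.192.
μ_D = (-3.67)·865.192 + (-6) = -3181.25464.

μ_D = -3181.25464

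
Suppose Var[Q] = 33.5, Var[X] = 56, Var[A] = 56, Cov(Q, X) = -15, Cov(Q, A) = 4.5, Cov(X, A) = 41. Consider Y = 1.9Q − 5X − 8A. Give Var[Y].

Var[Y] = a²·Var[Q] + b²·Var[X] + c²·Var[A] + 2ab·Cov(Q, X) + 2ac·Cov(Q, A) + 2bc·Cov(X, A), with a = 1.9, b = -5, c = -8.
= 120.935 + 1400 + 3584 + 285 + (-136.8) + 3280
= 8533.135.

Var[Y] = 8533.135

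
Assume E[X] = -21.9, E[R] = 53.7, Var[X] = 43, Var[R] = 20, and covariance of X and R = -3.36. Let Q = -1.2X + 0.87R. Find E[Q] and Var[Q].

E[Q] = (-1.2)·E[X] + 0.87·E[R] = (-1.2)·(-21.9) + 0.87·53.7 = 72.999.
Var[Q] = a²·Var[X] + b²·Var[R] + 2ab·covariance of X and R with a = -1.2, b = 0.87.
= (-1.2)²·43 + 0.87²·20 + 2·(-1.2)·0.87·(-3.36)
= 61.92 + 15.138 + 7.01568 = 84.07368.

E[Q] = 72.999, Var[Q] = 84.07368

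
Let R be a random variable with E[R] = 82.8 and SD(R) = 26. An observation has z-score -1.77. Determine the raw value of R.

R = 36.78

R = E[R] + z·SD(R) = 82.8 + (-1.77)·26 = 36.78.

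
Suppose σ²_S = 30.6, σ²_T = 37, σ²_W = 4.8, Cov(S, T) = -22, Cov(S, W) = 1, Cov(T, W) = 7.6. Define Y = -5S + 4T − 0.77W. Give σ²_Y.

σ²_Y = a²·σ²_S + b²·σ²_T + c²·σ²_W + 2ab·Cov(S, T) + 2ac·Cov(S, W) + 2bc·Cov(T, W), with a = -5, b = 4, c = -0.77.
= 765 + 592 + 2.84592 + 880 + 7.7 + (-46.816)
= 2200.72992.

σ²_Y = 2200.72992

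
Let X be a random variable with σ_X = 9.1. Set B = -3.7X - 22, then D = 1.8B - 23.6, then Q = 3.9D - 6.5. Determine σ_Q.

σ_Q = 236.3634

σ_B = |-3.7|·9.1 = 33.67.
σ_D = |1.8|·33.67 = 60.606.
σ_Q = |3.9|·60.606 = 236.3634.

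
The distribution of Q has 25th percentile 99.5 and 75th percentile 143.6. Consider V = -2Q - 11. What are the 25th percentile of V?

Since a = -2 < 0 the transformation is decreasing, reversing order: the 25th percentile of V corresponds to the 75th percentile of Q.
So P_{25}(V) = a·P_{75}(Q) + b = (-2)·143.6 + (-11) = -298.2.

25th percentile of V = -298.2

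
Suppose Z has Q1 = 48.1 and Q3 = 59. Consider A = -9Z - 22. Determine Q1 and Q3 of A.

Q1(A) = -553, Q3(A) = -454.9

a = -9 < 0 reverses order: Q1(A) comes from Q3(Z), Q3(A) from Q1(Z).
Q1(A) = (-9)·59 + (-22) = -553; Q3(A) = (-9)·48.1 + (-22) = -454.9.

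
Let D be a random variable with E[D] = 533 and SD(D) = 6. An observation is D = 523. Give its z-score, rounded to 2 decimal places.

z = -1.67

z = (D − E[D]) / SD(D) = (523 − 533) / 6 ≈ -1.67.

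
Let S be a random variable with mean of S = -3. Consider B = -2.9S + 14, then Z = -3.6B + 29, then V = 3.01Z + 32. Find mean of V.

mean of B = (-2.9)·(-3) + 14 = 22.7.
mean of Z = (-3.6)·22.7 + 29 = -52.72.
mean of V = 3.01·(-52.72) + 32 = -126.6872.

mean of V = -126.6872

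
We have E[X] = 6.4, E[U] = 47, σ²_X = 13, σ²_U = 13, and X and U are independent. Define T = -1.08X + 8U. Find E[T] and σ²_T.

E[T] = (-1.08)·E[X] + 8·E[U] = (-1.08)·6.4 + 8·47 = 369.088.
σ²_T = a²·σ²_X + b²·σ²_U + 2ab·Cov(X, U) with a = -1.08, b = 8.
Independence gives Cov(X, U) = 0.
= (-1.08)²·13 + 8²·13 + 2·(-1.08)·8·0
= 15.1632 + 832 + 0 = 847.1632.

E[T] = 369.088, σ²_T = 847.1632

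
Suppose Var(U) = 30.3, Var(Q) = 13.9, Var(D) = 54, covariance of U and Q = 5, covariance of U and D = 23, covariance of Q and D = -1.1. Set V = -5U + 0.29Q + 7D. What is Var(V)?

Var(V) = 1775.70299

Var(V) = a²·Var(U) + b²·Var(Q) + c²·Var(D) + 2ab·covariance of U and Q + 2ac·covariance of U and D + 2bc·covariance of Q and D, with a = -5, b = 0.29, c = 7.
= 757.5 + 1.16899 + 2646 + (-14.5) + (-1610) + (-4.466)
= 1775.70299.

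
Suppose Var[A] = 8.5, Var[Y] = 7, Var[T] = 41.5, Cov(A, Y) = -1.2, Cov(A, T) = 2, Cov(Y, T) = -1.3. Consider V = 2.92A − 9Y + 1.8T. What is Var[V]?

Var[V] = a²·Var[A] + b²·Var[Y] + c²·Var[T] + 2ab·Cov(A, Y) + 2ac·Cov(A, T) + 2bc·Cov(Y, T), with a = 2.92, b = -9, c = 1.8.
= 72.4744 + 567 + 134.46 + 63.072 + 21.024 + 42.12
= 900.1504.

Var[V] = 900.1504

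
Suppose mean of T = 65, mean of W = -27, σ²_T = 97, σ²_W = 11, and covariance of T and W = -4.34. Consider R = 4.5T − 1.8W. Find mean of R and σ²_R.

mean of R = 4.5·mean of T + (-1.8)·mean of W = 4.5·65 + (-1.8)·(-27) = 341.1.
σ²_R = a²·σ²_T + b²·σ²_W + 2ab·covariance of T and W with a = 4.5, b = -1.8.
= 4.5²·97 + (-1.8)²·11 + 2·4.5·(-1.8)·(-4.34)
= 1964.25 + 35.64 + 70.308 = 2070.198.

mean of R = 341.1, σ²_R = 2070.198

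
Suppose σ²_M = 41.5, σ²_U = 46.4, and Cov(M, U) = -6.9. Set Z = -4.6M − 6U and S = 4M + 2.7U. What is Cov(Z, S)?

Cov(Z, S) = -1263.982

By bilinearity, Cov(Z, S) = ac·σ²_M + bd·σ²_U + (ad+bc)·Cov(M, U), with a=-4.6, b=-6, c=4, d=2.7.
ac·σ²_M = (-4.6)·4·41.5 = -763.6
bd·σ²_U = (-6)·2.7·46.4 = -751.68
(ad+bc)·Cov(M, U) = (-36.42)·(-6.9) = 251.298
Cov(Z, S) = -763.6 + (-751.68) + 251.298 = -1263.982.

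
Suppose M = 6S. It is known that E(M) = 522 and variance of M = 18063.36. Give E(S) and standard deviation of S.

From M = 6S: E(M) = a·E(S) + b, so E(S) = (E(M) − b)/a = (522 − 0)/6 = 87.
standard deviation of M = √18063.36 = 134.4.
standard deviation of M = |a|·standard deviation of S, so standard deviation of S = 134.4/|6| = 22.4.

E(S) = 87, standard deviation of S = 22.4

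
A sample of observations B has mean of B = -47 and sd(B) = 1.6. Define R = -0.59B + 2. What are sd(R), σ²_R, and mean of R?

sd(R) = 0.944, σ²_R = 0.891136, mean of R = 29.73

R = -0.59B + 2 is linear with a = -0.59, b = 2.
sd(R) = |a|·sd(B) = |-0.59|·1.6 = 0.944.
σ²_B = 1.6² = 2.56.
σ²_R = a²·σ²_B = (-0.59)²·2.56 = 0.891136 (the additive constant 2 does not affect variance).
mean of R = a·mean of B + b = (-0.59)·(-47) + 2 = 29.73.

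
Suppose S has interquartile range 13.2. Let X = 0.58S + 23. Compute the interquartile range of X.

Under X = aS + b, IQR(X) = |a|·IQR(S) = |0.58|·13.2 = 7.656 (shifts cancel; spread scales by |a|).

IQR(X) = 7.656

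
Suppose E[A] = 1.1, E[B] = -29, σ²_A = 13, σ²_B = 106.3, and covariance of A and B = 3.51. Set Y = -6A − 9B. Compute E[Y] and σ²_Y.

E[Y] = (-6)·E[A] + (-9)·E[B] = (-6)·1.1 + (-9)·(-29) = 254.4.
σ²_Y = a²·σ²_A + b²·σ²_B + 2ab·covariance of A and B with a = -6, b = -9.
= (-6)²·13 + (-9)²·106.3 + 2·(-6)·(-9)·3.51
= 468 + 8610.3 + 379.08 = 9457.38.

E[Y] = 254.4, σ²_Y = 9457.38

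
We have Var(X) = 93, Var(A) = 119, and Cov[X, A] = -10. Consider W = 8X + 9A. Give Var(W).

Var(W) = a²·Var(X) + b²·Var(A) + 2ab·Cov[X, A] with a = 8, b = 9.
= 8²·93 + 9²·119 + 2·8·9·(-10)
= 5952 + 9639 + (-1440) = 14151.

Var(W) = 14151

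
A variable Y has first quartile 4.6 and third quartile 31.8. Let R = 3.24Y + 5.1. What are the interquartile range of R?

IQR(R) = 88.128

IQR of Y = Q3 − Q1 = 31.8 − 4.6 = 27.2.
Under R = aY + b, IQR(R) = |a|·IQR(Y) = |3.24|·27.2 = 88.128 (shifts cancel; spread scales by |a|).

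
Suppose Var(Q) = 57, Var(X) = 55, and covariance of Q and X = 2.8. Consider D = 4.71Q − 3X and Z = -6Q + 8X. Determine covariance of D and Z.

By bilinearity, covariance of D and Z = ac·Var(Q) + bd·Var(X) + (ad+bc)·covariance of Q and X, with a=4.71, b=-3, c=-6, d=8.
ac·Var(Q) = 4.71·(-6)·57 = -1610.82
bd·Var(X) = (-3)·8·55 = -1320
(ad+bc)·covariance of Q and X = (55.68)·2.8 = 155.904
covariance of D and Z = -1610.82 + (-1320) + 155.904 = -2774.916.

covariance of D and Z = -2774.916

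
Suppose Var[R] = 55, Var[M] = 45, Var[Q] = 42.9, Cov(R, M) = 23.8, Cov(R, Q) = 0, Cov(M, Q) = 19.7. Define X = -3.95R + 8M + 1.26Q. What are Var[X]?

Var[X] = 2699.23754

Var[X] = a²·Var[R] + b²·Var[M] + c²·Var[Q] + 2ab·Cov(R, M) + 2ac·Cov(R, Q) + 2bc·Cov(M, Q), with a = -3.95, b = 8, c = 1.26.
= 858.1375 + 2880 + 68.10804 + (-1504.16) + 0 + 397.152
= 2699.23754.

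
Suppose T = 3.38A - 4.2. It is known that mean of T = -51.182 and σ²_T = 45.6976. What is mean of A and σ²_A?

mean of A = -13.9, σ²_A = 4

From T = 3.38A - 4.2: mean of T = a·mean of A + b, so mean of A = (mean of T − b)/a = (-51.182 − (-4.2))/3.38 = -13.9.
σ²_T = a²·σ²_A, so σ²_A = 45.6976/3.38² = 4.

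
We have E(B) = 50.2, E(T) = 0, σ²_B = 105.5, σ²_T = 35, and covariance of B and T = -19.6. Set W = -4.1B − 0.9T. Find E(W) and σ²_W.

E(W) = -205.82, σ²_W = 1657.157

E(W) = (-4.1)·E(B) + (-0.9)·E(T) = (-4.1)·50.2 + (-0.9)·0 = -205.82.
σ²_W = a²·σ²_B + b²·σ²_T + 2ab·covariance of B and T with a = -4.1, b = -0.9.
= (-4.1)²·105.5 + (-0.9)²·35 + 2·(-4.1)·(-0.9)·(-19.6)
= 1773.455 + 28.35 + (-144.648) = 1657.157.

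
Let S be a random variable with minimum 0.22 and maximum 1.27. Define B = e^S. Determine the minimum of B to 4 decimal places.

e^S is increasing on this domain, so min(B) comes from min(S) = 0.22: min(B) = exp(0.22) ≈ 1.2461.

min(B) = 1.2461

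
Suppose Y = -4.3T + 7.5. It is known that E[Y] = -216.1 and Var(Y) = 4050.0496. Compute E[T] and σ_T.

From Y = -4.3T + 7.5: E[Y] = a·E[T] + b, so E[T] = (E[Y] − b)/a = (-216.1 − 7.5)/(-4.3) = 52.
σ_Y = √4050.0496 = 63.64.
σ_Y = |a|·σ_T, so σ_T = 63.64/|-4.3| = 14.8.

E[T] = 52, σ_T = 14.8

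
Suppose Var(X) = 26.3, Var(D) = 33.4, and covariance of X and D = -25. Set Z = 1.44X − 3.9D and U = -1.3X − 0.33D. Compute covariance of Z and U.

covariance of Z and U = -121.1178

By bilinearity, covariance of Z and U = ac·Var(X) + bd·Var(D) + (ad+bc)·covariance of X and D, with a=1.44, b=-3.9, c=-1.3, d=-0.33.
ac·Var(X) = 1.44·(-1.3)·26.3 = -49.2336
bd·Var(D) = (-3.9)·(-0.33)·33.4 = 42.9858
(ad+bc)·covariance of X and D = (4.5948)·(-25) = -114.87
covariance of Z and U = -49.2336 + 42.9858 + (-114.87) = -121.1178.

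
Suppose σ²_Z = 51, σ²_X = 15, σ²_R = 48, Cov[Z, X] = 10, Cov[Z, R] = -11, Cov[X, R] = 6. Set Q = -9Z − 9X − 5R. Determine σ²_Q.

σ²_Q = a²·σ²_Z + b²·σ²_X + c²·σ²_R + 2ab·Cov[Z, X] + 2ac·Cov[Z, R] + 2bc·Cov[X, R], with a = -9, b = -9, c = -5.
= 4131 + 1215 + 1200 + 1620 + (-990) + 540
= 7716.

σ²_Q = 7716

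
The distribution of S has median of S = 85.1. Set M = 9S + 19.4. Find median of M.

A linear map preserves order up to sign, so median of M = a·median of S + b = 9·85.1 + 19.4 = 785.3.

median of M = 785.3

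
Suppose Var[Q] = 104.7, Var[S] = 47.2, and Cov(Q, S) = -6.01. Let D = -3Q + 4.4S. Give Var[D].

Var[D] = 2014.756

Var[D] = a²·Var[Q] + b²·Var[S] + 2ab·Cov(Q, S) with a = -3, b = 4.4.
= (-3)²·104.7 + 4.4²·47.2 + 2·(-3)·4.4·(-6.01)
= 942.3 + 913.792 + 158.664 = 2014.756.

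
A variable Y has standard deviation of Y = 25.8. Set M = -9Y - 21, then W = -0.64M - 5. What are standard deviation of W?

standard deviation of W = 148.608

standard deviation of M = |-9|·25.8 = 232.2.
standard deviation of W = |-0.64|·232.2 = 148.608.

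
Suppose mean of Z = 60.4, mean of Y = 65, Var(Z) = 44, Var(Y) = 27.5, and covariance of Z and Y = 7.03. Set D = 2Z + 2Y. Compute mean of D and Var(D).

mean of D = 250.8, Var(D) = 342.24

mean of D = 2·mean of Z + 2·mean of Y = 2·60.4 + 2·65 = 250.8.
Var(D) = a²·Var(Z) + b²·Var(Y) + 2ab·covariance of Z and Y with a = 2, b = 2.
= 2²·44 + 2²·27.5 + 2·2·2·7.03
= 176 + 110 + 56.24 = 342.24.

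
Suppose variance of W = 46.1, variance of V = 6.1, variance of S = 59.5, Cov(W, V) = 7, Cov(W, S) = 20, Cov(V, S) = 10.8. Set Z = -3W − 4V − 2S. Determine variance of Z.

variance of Z = 1331.3

variance of Z = a²·variance of W + b²·variance of V + c²·variance of S + 2ab·Cov(W, V) + 2ac·Cov(W, S) + 2bc·Cov(V, S), with a = -3, b = -4, c = -2.
= 414.9 + 97.6 + 238 + 168 + 240 + 172.8
= 1331.3.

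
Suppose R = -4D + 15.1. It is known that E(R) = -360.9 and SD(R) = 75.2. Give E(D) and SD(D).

From R = -4D + 15.1: E(R) = a·E(D) + b, so E(D) = (E(R) − b)/a = (-360.9 − 15.1)/(-4) = 94.
SD(R) = |a|·SD(D), so SD(D) = 75.2/|-4| = 18.8.

E(D) = 94, SD(D) = 18.8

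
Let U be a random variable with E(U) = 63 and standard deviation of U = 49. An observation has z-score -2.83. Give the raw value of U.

U = E(U) + z·standard deviation of U = 63 + (-2.83)·49 = -75.67.

U = -75.67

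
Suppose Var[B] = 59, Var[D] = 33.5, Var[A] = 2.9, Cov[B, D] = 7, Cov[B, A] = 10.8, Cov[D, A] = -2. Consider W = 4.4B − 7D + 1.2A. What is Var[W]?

Var[W] = 2504.364

Var[W] = a²·Var[B] + b²·Var[D] + c²·Var[A] + 2ab·Cov[B, D] + 2ac·Cov[B, A] + 2bc·Cov[D, A], with a = 4.4, b = -7, c = 1.2.
= 1142.24 + 1641.5 + 4.176 + (-431.2) + 114.048 + 33.6
= 2504.364.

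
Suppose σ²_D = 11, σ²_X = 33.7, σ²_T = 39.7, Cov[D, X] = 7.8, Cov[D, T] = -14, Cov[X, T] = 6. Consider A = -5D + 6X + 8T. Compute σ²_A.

σ²_A = a²·σ²_D + b²·σ²_X + c²·σ²_T + 2ab·Cov[D, X] + 2ac·Cov[D, T] + 2bc·Cov[X, T], with a = -5, b = 6, c = 8.
= 275 + 1213.2 + 2540.8 + (-468) + 1120 + 576
= 5257.

σ²_A = 5257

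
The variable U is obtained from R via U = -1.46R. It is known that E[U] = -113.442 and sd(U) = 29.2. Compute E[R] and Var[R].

E[R] = 77.7, Var[R] = 400

From U = -1.46R: E[U] = a·E[R] + b, so E[R] = (E[U] − b)/a = (-113.442 − 0)/(-1.46) = 77.7.
Var[U] = 29.2² = 852.64.
Var[U] = a²·Var[R], so Var[R] = 852.64/(-1.46)² = 400.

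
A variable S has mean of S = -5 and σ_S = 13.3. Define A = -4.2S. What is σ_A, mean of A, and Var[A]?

σ_A = 55.86, mean of A = 21, Var[A] = 3120.3396

A = -4.2S is linear with a = -4.2, b = 0.
σ_A = |a|·σ_S = |-4.2|·13.3 = 55.86.
mean of A = a·mean of S + b = (-4.2)·(-5) = 21.
Var[S] = 13.3² = 176.89.
Var[A] = a²·Var[S] = (-4.2)²·176.89 = 3120.3396.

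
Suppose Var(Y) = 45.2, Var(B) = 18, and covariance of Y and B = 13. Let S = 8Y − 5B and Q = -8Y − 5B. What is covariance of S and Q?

By bilinearity, covariance of S and Q = ac·Var(Y) + bd·Var(B) + (ad+bc)·covariance of Y and B, with a=8, b=-5, c=-8, d=-5.
ac·Var(Y) = 8·(-8)·45.2 = -2892.8
bd·Var(B) = (-5)·(-5)·18 = 450
(ad+bc)·covariance of Y and B = (0)·13 = 0
covariance of S and Q = -2892.8 + 450 + 0 = -2442.8.

covariance of S and Q = -2442.8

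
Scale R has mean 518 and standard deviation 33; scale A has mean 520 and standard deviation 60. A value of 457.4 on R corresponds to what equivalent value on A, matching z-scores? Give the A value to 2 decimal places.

z = (457.4 − 518)/33 ≈ -1.8364.
A = 520 + z·60 = 520 + (457.4 − 518)·60/33 ≈ 409.82.

A = 409.82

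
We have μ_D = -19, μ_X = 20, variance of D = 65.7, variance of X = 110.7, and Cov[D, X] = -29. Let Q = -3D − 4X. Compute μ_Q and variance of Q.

μ_Q = (-3)·μ_D + (-4)·μ_X = (-3)·(-19) + (-4)·20 = -23.
variance of Q = a²·variance of D + b²·variance of X + 2ab·Cov[D, X] with a = -3, b = -4.
= (-3)²·65.7 + (-4)²·110.7 + 2·(-3)·(-4)·(-29)
= 591.3 + 1771.2 + (-696) = 1666.5.

μ_Q = -23, variance of Q = 1666.5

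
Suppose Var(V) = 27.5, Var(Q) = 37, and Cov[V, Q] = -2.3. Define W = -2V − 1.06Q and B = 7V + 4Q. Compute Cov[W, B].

Cov[W, B] = -506.414

By bilinearity, Cov[W, B] = ac·Var(V) + bd·Var(Q) + (ad+bc)·Cov[V, Q], with a=-2, b=-1.06, c=7, d=4.
ac·Var(V) = (-2)·7·27.5 = -385
bd·Var(Q) = (-1.06)·4·37 = -156.88
(ad+bc)·Cov[V, Q] = (-15.42)·(-2.3) = 35.466
Cov[W, B] = -385 + (-156.88) + 35.466 = -506.414.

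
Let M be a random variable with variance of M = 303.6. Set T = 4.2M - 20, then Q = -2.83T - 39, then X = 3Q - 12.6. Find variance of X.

variance of T = 4.2²·303.6 = 5355.504.
variance of Q = (-2.83)²·5355.504 = 42891.6959856.
variance of X = 3²·42891.6959856 = 386025.2638704.

variance of X = 386025.2638704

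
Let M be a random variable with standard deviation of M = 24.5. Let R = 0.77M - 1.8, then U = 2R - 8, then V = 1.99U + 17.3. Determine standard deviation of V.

standard deviation of V = 75.0827

standard deviation of R = |0.77|·24.5 = 18.865.
standard deviation of U = |2|·18.865 = 37.73.
standard deviation of V = |1.99|·37.73 = 75.0827.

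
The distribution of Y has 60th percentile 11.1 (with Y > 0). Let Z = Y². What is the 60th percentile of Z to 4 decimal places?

60th percentile of Z = 123.21

Y² is increasing, so P_{60}(Z) = g(P_{60}(Y)) = 123.21.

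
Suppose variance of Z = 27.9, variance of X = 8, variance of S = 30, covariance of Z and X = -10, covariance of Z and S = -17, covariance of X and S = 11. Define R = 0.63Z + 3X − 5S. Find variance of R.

variance of R = 572.37351

variance of R = a²·variance of Z + b²·variance of X + c²·variance of S + 2ab·covariance of Z and X + 2ac·covariance of Z and S + 2bc·covariance of X and S, with a = 0.63, b = 3, c = -5.
= 11.07351 + 72 + 750 + (-37.8) + 107.1 + (-330)
= 572.37351.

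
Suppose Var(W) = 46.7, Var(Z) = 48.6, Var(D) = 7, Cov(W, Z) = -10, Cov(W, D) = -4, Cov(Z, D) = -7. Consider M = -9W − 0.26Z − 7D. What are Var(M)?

Var(M) = 3552.70536

Var(M) = a²·Var(W) + b²·Var(Z) + c²·Var(D) + 2ab·Cov(W, Z) + 2ac·Cov(W, D) + 2bc·Cov(Z, D), with a = -9, b = -0.26, c = -7.
= 3782.7 + 3.28536 + 343 + (-46.8) + (-504) + (-25.48)
= 3552.70536.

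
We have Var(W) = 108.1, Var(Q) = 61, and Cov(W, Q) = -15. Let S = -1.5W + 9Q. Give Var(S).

Var(S) = a²·Var(W) + b²·Var(Q) + 2ab·Cov(W, Q) with a = -1.5, b = 9.
= (-1.5)²·108.1 + 9²·61 + 2·(-1.5)·9·(-15)
= 243.225 + 4941 + 405 = 5589.225.

Var(S) = 5589.225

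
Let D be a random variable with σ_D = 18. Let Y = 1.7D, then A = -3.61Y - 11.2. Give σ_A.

σ_A = 110.466

σ_Y = |1.7|·18 = 30.6.
σ_A = |-3.61|·30.6 = 110.466.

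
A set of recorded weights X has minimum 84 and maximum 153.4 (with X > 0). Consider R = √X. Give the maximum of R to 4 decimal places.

√X is increasing on this domain, so max(R) comes from max(X) = 153.4: max(R) = √(153.4) ≈ 12.3855.

max(R) = 12.3855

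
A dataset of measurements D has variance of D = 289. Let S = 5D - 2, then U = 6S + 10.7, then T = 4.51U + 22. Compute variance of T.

variance of S = 5²·289 = 7225.
variance of U = 6²·7225 = 260100.
variance of T = 4.51²·260100 = 5290460.01.

variance of T = 5290460.01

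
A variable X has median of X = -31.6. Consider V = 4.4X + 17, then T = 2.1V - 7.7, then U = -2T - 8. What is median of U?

median of V = 4.4·(-31.6) + 17 = -122.04.
median of T = 2.1·(-122.04) + (-7.7) = -263.984.
median of U = (-2)·(-263.984) + (-8) = 519.968.

median of U = 519.968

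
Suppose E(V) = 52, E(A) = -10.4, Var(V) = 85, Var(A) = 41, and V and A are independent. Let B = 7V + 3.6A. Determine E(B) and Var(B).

E(B) = 7·E(V) + 3.6·E(A) = 7·52 + 3.6·(-10.4) = 326.56.
Var(B) = a²·Var(V) + b²·Var(A) + 2ab·covariance of V and A with a = 7, b = 3.6.
Independence gives covariance of V and A = 0.
= 7²·85 + 3.6²·41 + 2·7·3.6·0
= 4165 + 531.36 + 0 = 4696.36.

E(B) = 326.56, Var(B) = 4696.36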